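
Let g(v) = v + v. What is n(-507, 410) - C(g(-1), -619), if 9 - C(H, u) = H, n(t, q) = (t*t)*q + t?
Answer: 105389572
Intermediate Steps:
n(t, q) = t + q*t**2 (n(t, q) = t**2*q + t = q*t**2 + t = t + q*t**2)
g(v) = 2*v
C(H, u) = 9 - H
n(-507, 410) - C(g(-1), -619) = -507*(1 + 410*(-507)) - (9 - 2*(-1)) = -507*(1 - 207870) - (9 - 1*(-2)) = -507*(-207869) - (9 + 2) = 105389583 - 1*11 = 105389583 - 11 = 105389572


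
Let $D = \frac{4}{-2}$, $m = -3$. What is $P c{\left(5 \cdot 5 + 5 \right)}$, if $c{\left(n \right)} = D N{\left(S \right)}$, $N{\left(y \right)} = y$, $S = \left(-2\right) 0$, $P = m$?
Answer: $0$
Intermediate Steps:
$P = -3$
$S = 0$
$D = -2$ ($D = 4 \left(- \frac{1}{2}\right) = -2$)
$c{\left(n \right)} = 0$ ($c{\left(n \right)} = \left(-2\right) 0 = 0$)
$P c{\left(5 \cdot 5 + 5 \right)} = \left(-3\right) 0 = 0$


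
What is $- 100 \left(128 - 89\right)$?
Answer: $-3900$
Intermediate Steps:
$- 100 \left(128 - 89\right) = \left(-100\right) 39 = -3900$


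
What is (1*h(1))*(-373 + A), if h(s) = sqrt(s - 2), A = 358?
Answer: -15*I ≈ -15.0*I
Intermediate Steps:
h(s) = sqrt(-2 + s)
(1*h(1))*(-373 + A) = (1*sqrt(-2 + 1))*(-373 + 358) = (1*sqrt(-1))*(-15) = (1*I)*(-15) = I*(-15) = -15*I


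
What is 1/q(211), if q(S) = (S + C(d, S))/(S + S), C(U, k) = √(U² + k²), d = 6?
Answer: -44521/18 + 211*√44557/18 ≈ 0.99980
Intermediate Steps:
q(S) = (S + √(36 + S²))/(2*S) (q(S) = (S + √(6² + S²))/(S + S) = (S + √(36 + S²))/((2*S)) = (S + √(36 + S²))*(1/(2*S)) = (S + √(36 + S²))/(2*S))
1/q(211) = 1/((½)*(211 + √(36 + 211²))/211) = 1/((½)*(1/211)*(211 + √(36 + 44521))) = 1/((½)*(1/211)*(211 + √44557)) = 1/(½ + √44557/422)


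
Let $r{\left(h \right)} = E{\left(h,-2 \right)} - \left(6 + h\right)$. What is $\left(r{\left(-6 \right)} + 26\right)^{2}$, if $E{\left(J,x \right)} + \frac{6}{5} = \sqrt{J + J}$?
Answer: $\frac{15076}{25} + \frac{496 i \sqrt{3}}{5} \approx 603.04 + 171.82 i$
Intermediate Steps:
$E{\left(J,x \right)} = - \frac{6}{5} + \sqrt{2} \sqrt{J}$ ($E{\left(J,x \right)} = - \frac{6}{5} + \sqrt{J + J} = - \frac{6}{5} + \sqrt{2 J} = - \frac{6}{5} + \sqrt{2} \sqrt{J}$)
$r{\left(h \right)} = - \frac{36}{5} - h + \sqrt{2} \sqrt{h}$ ($r{\left(h \right)} = \left(- \frac{6}{5} + \sqrt{2} \sqrt{h}\right) - \left(6 + h\right) = - \frac{36}{5} - h + \sqrt{2} \sqrt{h}$)
$\left(r{\left(-6 \right)} + 26\right)^{2} = \left(\left(- \frac{36}{5} - -6 + \sqrt{2} \sqrt{-6}\right) + 26\right)^{2} = \left(\left(- \frac{36}{5} + 6 + \sqrt{2} i \sqrt{6}\right) + 26\right)^{2} = \left(\left(- \frac{36}{5} + 6 + 2 i \sqrt{3}\right) + 26\right)^{2} = \left(\left(- \frac{6}{5} + 2 i \sqrt{3}\right) + 26\right)^{2} = \left(\frac{124}{5} + 2 i \sqrt{3}\right)^{2}$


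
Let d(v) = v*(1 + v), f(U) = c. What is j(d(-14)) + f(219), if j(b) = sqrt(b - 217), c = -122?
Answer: -122 + I*sqrt(35) ≈ -122.0 + 5.9161*I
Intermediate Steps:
f(U) = -122
j(b) = sqrt(-217 + b)
j(d(-14)) + f(219) = sqrt(-217 - 14*(1 - 14)) - 122 = sqrt(-217 - 14*(-13)) - 122 = sqrt(-217 + 182) - 122 = sqrt(-35) - 122 = I*sqrt(35) - 122 = -122 + I*sqrt(35)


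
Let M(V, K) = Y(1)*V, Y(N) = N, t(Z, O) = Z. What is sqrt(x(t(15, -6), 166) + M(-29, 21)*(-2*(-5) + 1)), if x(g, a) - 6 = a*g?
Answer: sqrt(2177) ≈ 46.658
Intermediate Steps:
M(V, K) = V (M(V, K) = 1*V = V)
x(g, a) = 6 + a*g
sqrt(x(t(15, -6), 166) + M(-29, 21)*(-2*(-5) + 1)) = sqrt((6 + 166*15) - 29*(-2*(-5) + 1)) = sqrt((6 + 2490) - 29*(10 + 1)) = sqrt(2496 - 29*11) = sqrt(2496 - 319) = sqrt(2177)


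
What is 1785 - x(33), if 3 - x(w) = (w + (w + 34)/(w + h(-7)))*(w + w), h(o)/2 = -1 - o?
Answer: 60874/15 ≈ 4058.3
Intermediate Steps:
h(o) = -2 - 2*o (h(o) = 2*(-1 - o) = -2 - 2*o)
x(w) = 3 - 2*w*(w + (34 + w)/(12 + w)) (x(w) = 3 - (w + (w + 34)/(w + (-2 - 2*(-7))))*(w + w) = 3 - (w + (34 + w)/(w + (-2 + 14)))*2*w = 3 - (w + (34 + w)/(w + 12))*2*w = 3 - (w + (34 + w)/(12 + w))*2*w = 3 - 2*w*(w + (34 + w)/(12 + w)))
1785 - x(33) = 1785 - (36 - 65*33 - 26*33² - 2*33³)/(12 + 33) = 1785 - (36 - 2145 - 26*1089 - 2*35937)/45 = 1785 - (36 - 2145 - 28314 - 71874)/45 = 1785 - (-102297)/45 = 1785 - 1*(-34099/15) = 1785 + 34099/15 = 60874/15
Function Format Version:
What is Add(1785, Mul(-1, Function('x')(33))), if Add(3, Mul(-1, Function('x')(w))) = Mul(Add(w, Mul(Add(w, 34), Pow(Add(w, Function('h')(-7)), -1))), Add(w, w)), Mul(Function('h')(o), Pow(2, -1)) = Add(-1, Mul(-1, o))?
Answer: Rational(60874, 15) ≈ 4058.3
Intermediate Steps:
Function('h')(o) = Add(-2, Mul(-2, o)) (Function('h')(o) = Mul(2, Add(-1, Mul(-1, o))) = Add(-2, Mul(-2, o)))
Function('x')(w) = Add(3, Mul(-2, w, Add(w, Mul(Pow(Add(12, w), -1), Add(34, w))))) (Function('x')(w) = Add(3, Mul(-1, Mul(Add(w, Mul(Add(w, 34), Pow(Add(w, Add(-2, Mul(-2, -7))), -1))), Add(w, w)))) = Add(3, Mul(-1, Mul(Add(w, Mul(Add(34, w), Pow(Add(w, Add(-2, 14)), -1))), Mul(2, w)))) = Add(3, Mul(-1, Mul(Add(w, Mul(Add(34, w), Pow(Add(w, 12), -1))), Mul(2, w)))) = Add(3, Mul(-1, Mul(Add(w, Mul(Add(34, w), Pow(Add(12, w), -1))), Mul(2, w)))) = Add(3, Mul(-1, Mul(Add(w, Mul(Pow(Add(12, w), -1), Add(34, w))), Mul(2, w)))) = Add(3, Mul(-1, Mul(2, w, Add(w, Mul(Pow(Add(12, w), -1), Add(34, w)))))) = Add(3, Mul(-2, w, Add(w, Mul(Pow(Add(12, w), -1), Add(34, w))))))
Add(1785, Mul(-1, Function('x')(33))) = Add(1785, Mul(-1, Mul(Pow(Add(12, 33), -1), Add(36, Mul(-65, 33), Mul(-26, Pow(33, 2)), Mul(-2, Pow(33, 3)))))) = Add(1785, Mul(-1, Mul(Pow(45, -1), Add(36, -2145, Mul(-26, 1089), Mul(-2, 35937))))) = Add(1785, Mul(-1, Mul(Rational(1, 45), Add(36, -2145, -28314, -71874)))) = Add(1785, Mul(-1, Mul(Rational(1, 45), -102297))) = Add(1785, Mul(-1, Rational(-34099, 15))) = Add(1785, Rational(34099, 15)) = Rational(60874, 15)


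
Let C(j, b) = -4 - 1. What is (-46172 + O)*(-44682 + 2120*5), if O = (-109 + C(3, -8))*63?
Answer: 1818411028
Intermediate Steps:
C(j, b) = -5
O = -7182 (O = (-109 - 5)*63 = -114*63 = -7182)
(-46172 + O)*(-44682 + 2120*5) = (-46172 - 7182)*(-44682 + 2120*5) = -53354*(-44682 + 10600) = -53354*(-34082) = 1818411028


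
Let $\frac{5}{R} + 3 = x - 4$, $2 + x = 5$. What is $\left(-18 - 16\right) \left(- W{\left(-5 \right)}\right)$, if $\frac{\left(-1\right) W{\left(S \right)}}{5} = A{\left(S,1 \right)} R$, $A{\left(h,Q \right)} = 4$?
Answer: $850$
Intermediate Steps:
$x = 3$ ($x = -2 + 5 = 3$)
$R = - \frac{5}{4}$ ($R = \frac{5}{-3 + \left(3 - 4\right)} = \frac{5}{-3 - 1} = \frac{5}{-4} = 5 \left(- \frac{1}{4}\right) = - \frac{5}{4} \approx -1.25$)
$W{\left(S \right)} = 25$ ($W{\left(S \right)} = - 5 \cdot 4 \left(- \frac{5}{4}\right) = \left(-5\right) \left(-5\right) = 25$)
$\left(-18 - 16\right) \left(- W{\left(-5 \right)}\right) = \left(-18 - 16\right) \left(\left(-1\right) 25\right) = \left(-34\right) \left(-25\right) = 850$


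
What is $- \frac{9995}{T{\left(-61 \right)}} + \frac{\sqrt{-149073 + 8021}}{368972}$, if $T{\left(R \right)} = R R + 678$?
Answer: $- \frac{9995}{4399} + \frac{i \sqrt{35263}}{184486} \approx -2.2721 + 0.0010179 i$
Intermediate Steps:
$T{\left(R \right)} = 678 + R^{2}$ ($T{\left(R \right)} = R^{2} + 678 = 678 + R^{2}$)
$- \frac{9995}{T{\left(-61 \right)}} + \frac{\sqrt{-149073 + 8021}}{368972} = - \frac{9995}{678 + \left(-61\right)^{2}} + \frac{\sqrt{-149073 + 8021}}{368972} = - \frac{9995}{678 + 3721} + \sqrt{-141052} \cdot \frac{1}{368972} = - \frac{9995}{4399} + 2 i \sqrt{35263} \cdot \frac{1}{368972} = \left(-9995\right) \frac{1}{4399} + \frac{i \sqrt{35263}}{184486} = - \frac{9995}{4399} + \frac{i \sqrt{35263}}{184486}$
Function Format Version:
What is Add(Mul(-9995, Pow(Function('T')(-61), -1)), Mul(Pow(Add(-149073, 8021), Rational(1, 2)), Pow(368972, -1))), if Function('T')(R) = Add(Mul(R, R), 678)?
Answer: Add(Rational(-9995, 4399), Mul(Rational(1, 184486), I, Pow(35263, Rational(1, 2)))) ≈ Add(-2.2721, Mul(0.0010179, I))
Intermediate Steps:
Function('T')(R) = Add(678, Pow(R, 2)) (Function('T')(R) = Add(Pow(R, 2), 678) = Add(678, Pow(R, 2)))
Add(Mul(-9995, Pow(Function('T')(-61), -1)), Mul(Pow(Add(-149073, 8021), Rational(1, 2)), Pow(368972, -1))) = Add(Mul(-9995, Pow(Add(678, Pow(-61, 2)), -1)), Mul(Pow(Add(-149073, 8021), Rational(1, 2)), Pow(368972, -1))) = Add(Mul(-9995, Pow(Add(678, 3721), -1)), Mul(Pow(-141052, Rational(1, 2)), Rational(1, 368972))) = Add(Mul(-9995, Pow(4399, -1)), Mul(Mul(2, I, Pow(35263, Rational(1, 2))), Rational(1, 368972))) = Add(Mul(-9995, Rational(1, 4399)), Mul(Rational(1, 184486), I, Pow(35263, Rational(1, 2)))) = Add(Rational(-9995, 4399), Mul(Rational(1, 184486), I, Pow(35263, Rational(1, 2))))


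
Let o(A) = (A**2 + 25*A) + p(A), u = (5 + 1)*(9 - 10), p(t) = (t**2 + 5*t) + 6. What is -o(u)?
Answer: 102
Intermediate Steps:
p(t) = 6 + t**2 + 5*t
u = -6 (u = 6*(-1) = -6)
o(A) = 6 + 2*A**2 + 30*A (o(A) = (A**2 + 25*A) + (6 + A**2 + 5*A) = 6 + 2*A**2 + 30*A)
-o(u) = -(6 + 2*(-6)**2 + 30*(-6)) = -(6 + 2*36 - 180) = -(6 + 72 - 180) = -1*(-102) = 102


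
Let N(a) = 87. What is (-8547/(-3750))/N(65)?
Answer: 2849/108750 ≈ 0.026198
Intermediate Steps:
(-8547/(-3750))/N(65) = -8547/(-3750)/87 = -8547*(-1/3750)*(1/87) = (2849/1250)*(1/87) = 2849/108750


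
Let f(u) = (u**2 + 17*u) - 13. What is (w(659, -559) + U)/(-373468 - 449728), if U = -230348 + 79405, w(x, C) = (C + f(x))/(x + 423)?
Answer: 81437707/445349036 ≈ 0.18286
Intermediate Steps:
f(u) = -13 + u**2 + 17*u
w(x, C) = (-13 + C + x**2 + 17*x)/(423 + x) (w(x, C) = (C + (-13 + x**2 + 17*x))/(x + 423) = (-13 + C + x**2 + 17*x)/(423 + x))
U = -150943
(w(659, -559) + U)/(-373468 - 449728) = ((-13 - 559 + 659**2 + 17*659)/(423 + 659) - 150943)/(-373468 - 449728) = ((-13 - 559 + 434281 + 11203)/1082 - 150943)/(-823196) = ((1/1082)*444912 - 150943)*(-1/823196) = (222456/541 - 150943)*(-1/823196) = -81437707/541*(-1/823196) = 81437707/445349036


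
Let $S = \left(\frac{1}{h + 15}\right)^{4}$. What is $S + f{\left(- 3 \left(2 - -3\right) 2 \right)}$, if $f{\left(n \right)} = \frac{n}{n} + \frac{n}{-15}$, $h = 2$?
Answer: $\frac{250564}{83521} \approx 3.0$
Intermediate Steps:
$f{\left(n \right)} = 1 - \frac{n}{15}$ ($f{\left(n \right)} = 1 + n \left(- \frac{1}{15}\right) = 1 - \frac{n}{15}$)
$S = \frac{1}{83521}$ ($S = \left(\frac{1}{2 + 15}\right)^{4} = \left(\frac{1}{17}\right)^{4} = \frac{1}{83521} \approx 1.1973 \cdot 10^{-5}$)
$S + f{\left(- 3 \left(2 - -3\right) 2 \right)} = \frac{1}{83521} - \left(-1 + \frac{- 3 \left(2 - -3\right) 2}{15}\right) = \frac{1}{83521} - \left(-1 + \frac{- 3 \left(2 + 3\right) 2}{15}\right) = \frac{1}{83521} - \left(-1 + \frac{\left(-3\right) 5 \cdot 2}{15}\right) = \frac{1}{83521} - \left(-1 + \frac{\left(-15\right) 2}{15}\right) = \frac{1}{83521} + \left(1 - -2\right) = \frac{1}{83521} + \left(1 + 2\right) = \frac{1}{83521} + 3 = \frac{250564}{83521}$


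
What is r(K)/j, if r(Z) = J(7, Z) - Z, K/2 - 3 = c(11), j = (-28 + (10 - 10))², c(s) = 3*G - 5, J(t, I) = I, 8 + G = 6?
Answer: 0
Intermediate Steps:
G = -2 (G = -8 + 6 = -2)
c(s) = -11 (c(s) = 3*(-2) - 5 = -6 - 5 = -11)
j = 784 (j = (-28 + 0)² = (-28)² = 784)
K = -16 (K = 6 + 2*(-11) = 6 - 22 = -16)
r(Z) = 0 (r(Z) = Z - Z = 0)
r(K)/j = 0/784 = 0*(1/784) = 0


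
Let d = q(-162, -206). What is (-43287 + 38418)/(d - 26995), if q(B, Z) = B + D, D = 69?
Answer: 4869/27088 ≈ 0.17975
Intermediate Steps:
q(B, Z) = 69 + B (q(B, Z) = B + 69 = 69 + B)
d = -93 (d = 69 - 162 = -93)
(-43287 + 38418)/(d - 26995) = (-43287 + 38418)/(-93 - 26995) = -4869/(-27088) = -4869*(-1/27088) = 4869/27088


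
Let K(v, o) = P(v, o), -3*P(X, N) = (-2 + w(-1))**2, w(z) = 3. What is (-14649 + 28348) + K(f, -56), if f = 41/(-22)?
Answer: 41096/3 ≈ 13699.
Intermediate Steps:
f = -41/22 (f = 41*(-1/22) = -41/22 ≈ -1.8636)
P(X, N) = -1/3 (P(X, N) = -(-2 + 3)**2/3 = -1/3*1**2 = -1/3*1 = -1/3)
K(v, o) = -1/3
(-14649 + 28348) + K(f, -56) = (-14649 + 28348) - 1/3 = 13699 - 1/3 = 41096/3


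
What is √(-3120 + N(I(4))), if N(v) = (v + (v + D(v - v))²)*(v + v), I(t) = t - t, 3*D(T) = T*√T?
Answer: 4*I*√195 ≈ 55.857*I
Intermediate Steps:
D(T) = T^(3/2)/3 (D(T) = (T*√T)/3 = T^(3/2)/3)
I(t) = 0
N(v) = 2*v*(v + v²) (N(v) = (v + (v + (v - v)^(3/2)/3)²)*(v + v) = (v + (v + 0^(3/2)/3)²)*(2*v) = (v + (v + (⅓)*0)²)*(2*v) = (v + (v + 0)²)*(2*v) = (v + v²)*(2*v) = 2*v*(v + v²))
√(-3120 + N(I(4))) = √(-3120 + 2*0²*(1 + 0)) = √(-3120 + 2*0*1) = √(-3120 + 0) = √(-3120) = 4*I*√195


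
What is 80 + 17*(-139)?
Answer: -2283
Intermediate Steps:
80 + 17*(-139) = 80 - 2363 = -2283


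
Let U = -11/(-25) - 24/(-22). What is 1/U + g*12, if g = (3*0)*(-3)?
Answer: 275/421 ≈ 0.65321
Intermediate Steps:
U = 421/275 (U = -11*(-1/25) - 24*(-1/22) = 11/25 + 12/11 = 421/275 ≈ 1.5309)
g = 0 (g = 0*(-3) = 0)
1/U + g*12 = 1/(421/275) + 0*12 = 275/421 + 0 = 275/421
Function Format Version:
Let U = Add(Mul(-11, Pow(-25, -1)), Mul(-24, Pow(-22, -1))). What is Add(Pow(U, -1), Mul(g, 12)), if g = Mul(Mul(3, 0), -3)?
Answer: Rational(275, 421) ≈ 0.65321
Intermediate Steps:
U = Rational(421, 275) (U = Add(Mul(-11, Rational(-1, 25)), Mul(-24, Rational(-1, 22))) = Add(Rational(11, 25), Rational(12, 11)) = Rational(421, 275) ≈ 1.5309)
g = 0 (g = Mul(0, -3) = 0)
Add(Pow(U, -1), Mul(g, 12)) = Add(Pow(Rational(421, 275), -1), Mul(0, 12)) = Add(Rational(275, 421), 0) = Rational(275, 421)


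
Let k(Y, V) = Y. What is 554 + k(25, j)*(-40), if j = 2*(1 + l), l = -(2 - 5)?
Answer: -446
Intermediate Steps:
l = 3 (l = -1*(-3) = 3)
j = 8 (j = 2*(1 + 3) = 2*4 = 8)
554 + k(25, j)*(-40) = 554 + 25*(-40) = 554 - 1000 = -446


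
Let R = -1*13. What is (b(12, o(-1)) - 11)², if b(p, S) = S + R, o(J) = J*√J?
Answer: (24 + I)² ≈ 575.0 + 48.0*I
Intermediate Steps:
R = -13
o(J) = J^(3/2)
b(p, S) = -13 + S (b(p, S) = S - 13 = -13 + S)
(b(12, o(-1)) - 11)² = ((-13 + (-1)^(3/2)) - 11)² = ((-13 - I) - 11)² = (-24 - I)²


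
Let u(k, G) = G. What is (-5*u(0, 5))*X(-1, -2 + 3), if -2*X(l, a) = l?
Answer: -25/2 ≈ -12.500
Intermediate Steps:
X(l, a) = -l/2
(-5*u(0, 5))*X(-1, -2 + 3) = (-5*5)*(-1/2*(-1)) = -25*1/2 = -25/2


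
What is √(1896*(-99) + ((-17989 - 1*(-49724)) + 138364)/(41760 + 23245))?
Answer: I*√793160355007105/65005 ≈ 433.25*I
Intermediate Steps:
√(1896*(-99) + ((-17989 - 1*(-49724)) + 138364)/(41760 + 23245)) = √(-187704 + ((-17989 + 49724) + 138364)/65005) = √(-187704 + (31735 + 138364)*(1/65005)) = √(-187704 + 170099*(1/65005)) = √(-187704 + 170099/65005) = √(-12201528421/65005) = I*√793160355007105/65005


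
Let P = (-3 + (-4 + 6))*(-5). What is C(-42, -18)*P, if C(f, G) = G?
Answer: -90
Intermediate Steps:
P = 5 (P = (-3 + 2)*(-5) = -1*(-5) = 5)
C(-42, -18)*P = -18*5 = -90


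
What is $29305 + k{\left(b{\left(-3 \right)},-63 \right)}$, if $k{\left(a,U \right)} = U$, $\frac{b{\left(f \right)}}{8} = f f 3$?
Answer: $29242$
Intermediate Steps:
$b{\left(f \right)} = 24 f^{2}$ ($b{\left(f \right)} = 8 f f 3 = 8 f^{2} \cdot 3 = 8 \cdot 3 f^{2} = 24 f^{2}$)
$29305 + k{\left(b{\left(-3 \right)},-63 \right)} = 29305 - 63 = 29242$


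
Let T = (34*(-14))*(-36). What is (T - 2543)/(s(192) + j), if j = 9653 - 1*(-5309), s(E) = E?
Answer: 14593/15154 ≈ 0.96298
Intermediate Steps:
T = 17136 (T = -476*(-36) = 17136)
j = 14962 (j = 9653 + 5309 = 14962)
(T - 2543)/(s(192) + j) = (17136 - 2543)/(192 + 14962) = 14593/15154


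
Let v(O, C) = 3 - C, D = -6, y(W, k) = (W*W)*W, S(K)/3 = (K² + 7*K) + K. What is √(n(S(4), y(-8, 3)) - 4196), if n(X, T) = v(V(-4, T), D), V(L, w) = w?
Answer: I*√4187 ≈ 64.707*I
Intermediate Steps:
S(K) = 3*K² + 24*K (S(K) = 3*((K² + 7*K) + K) = 3*(K² + 8*K) = 3*K² + 24*K)
y(W, k) = W³ (y(W, k) = W²*W = W³)
n(X, T) = 9 (n(X, T) = 3 - 1*(-6) = 3 + 6 = 9)
√(n(S(4), y(-8, 3)) - 4196) = √(9 - 4196) = √(-4187) = I*√4187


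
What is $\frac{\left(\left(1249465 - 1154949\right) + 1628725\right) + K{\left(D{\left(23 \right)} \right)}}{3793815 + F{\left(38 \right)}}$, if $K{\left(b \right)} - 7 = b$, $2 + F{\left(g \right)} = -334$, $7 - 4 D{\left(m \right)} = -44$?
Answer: $\frac{2297681}{5057972} \approx 0.45427$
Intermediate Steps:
$D{\left(m \right)} = \frac{51}{4}$ ($D{\left(m \right)} = \frac{7}{4} - -11 = \frac{7}{4} + 11 = \frac{51}{4}$)
$F{\left(g \right)} = -336$ ($F{\left(g \right)} = -2 - 334 = -336$)
$K{\left(b \right)} = 7 + b$
$\frac{\left(\left(1249465 - 1154949\right) + 1628725\right) + K{\left(D{\left(23 \right)} \right)}}{3793815 + F{\left(38 \right)}} = \frac{\left(\left(1249465 - 1154949\right) + 1628725\right) + \left(7 + \frac{51}{4}\right)}{3793815 - 336} = \frac{\left(94516 + 1628725\right) + \frac{79}{4}}{3793479} = \left(1723241 + \frac{79}{4}\right) \frac{1}{3793479} = \frac{6893043}{4} \cdot \frac{1}{3793479} = \frac{2297681}{5057972}$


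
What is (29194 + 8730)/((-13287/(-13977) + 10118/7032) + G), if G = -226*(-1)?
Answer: 207078237552/1247086063 ≈ 166.05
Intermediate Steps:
G = 226
(29194 + 8730)/((-13287/(-13977) + 10118/7032) + G) = (29194 + 8730)/((-13287/(-13977) + 10118/7032) + 226) = 37924/((-13287*(-1/13977) + 10118*(1/7032)) + 226) = 37924/((4429/4659 + 5059/3516) + 226) = 37924/(13047415/5460348 + 226) = 37924/(1247086063/5460348) = 37924*(5460348/1247086063) = 207078237552/1247086063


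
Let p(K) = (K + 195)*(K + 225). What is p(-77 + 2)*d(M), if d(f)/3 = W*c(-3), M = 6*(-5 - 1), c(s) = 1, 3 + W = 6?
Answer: 162000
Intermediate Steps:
W = 3 (W = -3 + 6 = 3)
M = -36 (M = 6*(-6) = -36)
d(f) = 9 (d(f) = 3*(3*1) = 3*3 = 9)
p(K) = (195 + K)*(225 + K)
p(-77 + 2)*d(M) = (43875 + (-77 + 2)² + 420*(-77 + 2))*9 = (43875 + (-75)² + 420*(-75))*9 = (43875 + 5625 - 31500)*9 = 18000*9 = 162000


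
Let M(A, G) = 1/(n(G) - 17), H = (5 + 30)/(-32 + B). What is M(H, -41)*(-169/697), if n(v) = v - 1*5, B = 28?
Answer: 169/43911 ≈ 0.0038487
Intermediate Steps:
n(v) = -5 + v (n(v) = v - 5 = -5 + v)
H = -35/4 (H = (5 + 30)/(-32 + 28) = 35/(-4) = 35*(-¼) = -35/4 ≈ -8.7500)
M(A, G) = 1/(-22 + G) (M(A, G) = 1/((-5 + G) - 17) = 1/(-22 + G))
M(H, -41)*(-169/697) = (-169/697)/(-22 - 41) = (-169*1/697)/(-63) = -1/63*(-169/697) = 169/43911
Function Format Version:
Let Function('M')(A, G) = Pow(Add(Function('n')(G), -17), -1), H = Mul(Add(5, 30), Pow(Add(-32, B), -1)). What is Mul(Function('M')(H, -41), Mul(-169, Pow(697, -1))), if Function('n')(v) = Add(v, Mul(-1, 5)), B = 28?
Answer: Rational(169, 43911) ≈ 0.0038487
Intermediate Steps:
Function('n')(v) = Add(-5, v) (Function('n')(v) = Add(v, -5) = Add(-5, v))
H = Rational(-35, 4) (H = Mul(Add(5, 30), Pow(Add(-32, 28), -1)) = Mul(35, Pow(-4, -1)) = Mul(35, Rational(-1, 4)) = Rational(-35, 4) ≈ -8.7500)
Function('M')(A, G) = Pow(Add(-22, G), -1) (Function('M')(A, G) = Pow(Add(Add(-5, G), -17), -1) = Pow(Add(-22, G), -1))
Mul(Function('M')(H, -41), Mul(-169, Pow(697, -1))) = Mul(Pow(Add(-22, -41), -1), Mul(-169, Pow(697, -1))) = Mul(Pow(-63, -1), Mul(-169, Rational(1, 697))) = Mul(Rational(-1, 63), Rational(-169, 697)) = Rational(169, 43911)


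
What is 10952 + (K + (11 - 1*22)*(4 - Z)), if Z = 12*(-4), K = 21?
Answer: 10401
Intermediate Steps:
Z = -48
10952 + (K + (11 - 1*22)*(4 - Z)) = 10952 + (21 + (11 - 1*22)*(4 - 1*(-48))) = 10952 + (21 + (11 - 22)*(4 + 48)) = 10952 + (21 - 11*52) = 10952 + (21 - 572) = 10952 - 551 = 10401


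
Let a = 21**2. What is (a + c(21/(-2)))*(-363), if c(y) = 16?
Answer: -165891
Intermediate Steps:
a = 441
(a + c(21/(-2)))*(-363) = (441 + 16)*(-363) = 457*(-363) = -165891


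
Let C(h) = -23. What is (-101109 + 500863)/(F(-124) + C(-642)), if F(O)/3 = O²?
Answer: 399754/46105 ≈ 8.6705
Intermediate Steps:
F(O) = 3*O²
(-101109 + 500863)/(F(-124) + C(-642)) = (-101109 + 500863)/(3*(-124)² - 23) = 399754/(3*15376 - 23) = 399754/(46128 - 23) = 399754/46105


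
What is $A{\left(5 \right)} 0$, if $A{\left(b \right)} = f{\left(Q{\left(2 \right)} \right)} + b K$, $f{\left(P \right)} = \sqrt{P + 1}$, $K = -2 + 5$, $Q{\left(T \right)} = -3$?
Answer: $0$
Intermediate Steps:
$K = 3$
$f{\left(P \right)} = \sqrt{1 + P}$
$A{\left(b \right)} = 3 b + i \sqrt{2}$ ($A{\left(b \right)} = \sqrt{1 - 3} + b 3 = \sqrt{-2} + 3 b = i \sqrt{2} + 3 b = 3 b + i \sqrt{2}$)
$A{\left(5 \right)} 0 = \left(3 \cdot 5 + i \sqrt{2}\right) 0 = \left(15 + i \sqrt{2}\right) 0 = 0$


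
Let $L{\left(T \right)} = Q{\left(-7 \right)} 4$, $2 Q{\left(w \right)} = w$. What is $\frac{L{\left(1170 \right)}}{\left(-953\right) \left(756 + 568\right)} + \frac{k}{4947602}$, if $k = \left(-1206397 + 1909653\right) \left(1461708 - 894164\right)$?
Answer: $\frac{125902361869882559}{1560686417686} \approx 80671.0$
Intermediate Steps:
$Q{\left(w \right)} = \frac{w}{2}$
$L{\left(T \right)} = -14$ ($L{\left(T \right)} = \frac{1}{2} \left(-7\right) 4 = \left(- \frac{7}{2}\right) 4 = -14$)
$k = 399128723264$ ($k = 703256 \cdot 567544 = 399128723264$)
$\frac{L{\left(1170 \right)}}{\left(-953\right) \left(756 + 568\right)} + \frac{k}{4947602} = - \frac{14}{\left(-953\right) \left(756 + 568\right)} + \frac{399128723264}{4947602} = - \frac{14}{\left(-953\right) 1324} + 399128723264 \cdot \frac{1}{4947602} = - \frac{14}{-1261772} + \frac{199564361632}{2473801} = \left(-14\right) \left(- \frac{1}{1261772}\right) + \frac{199564361632}{2473801} = \frac{7}{630886} + \frac{199564361632}{2473801} = \frac{125902361869882559}{1560686417686}$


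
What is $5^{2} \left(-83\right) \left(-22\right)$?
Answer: $45650$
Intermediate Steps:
$5^{2} \left(-83\right) \left(-22\right) = 25 \left(-83\right) \left(-22\right) = \left(-2075\right) \left(-22\right) = 45650$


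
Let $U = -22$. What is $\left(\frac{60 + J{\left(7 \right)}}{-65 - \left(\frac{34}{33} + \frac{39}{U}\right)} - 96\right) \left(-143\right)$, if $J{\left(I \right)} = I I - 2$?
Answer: $\frac{59230314}{4241} \approx 13966.0$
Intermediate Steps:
$J{\left(I \right)} = -2 + I^{2}$ ($J{\left(I \right)} = I^{2} - 2 = -2 + I^{2}$)
$\left(\frac{60 + J{\left(7 \right)}}{-65 - \left(\frac{34}{33} + \frac{39}{U}\right)} - 96\right) \left(-143\right) = \left(\frac{60 - \left(2 - 7^{2}\right)}{-65 - \left(- \frac{39}{22} + \frac{34}{33}\right)} - 96\right) \left(-143\right) = \left(\frac{60 + \left(-2 + 49\right)}{-65 - - \frac{49}{66}} - 96\right) \left(-143\right) = \left(\frac{60 + 47}{-65 + \left(\frac{39}{22} - \frac{34}{33}\right)} - 96\right) \left(-143\right) = \left(\frac{107}{-65 + \frac{49}{66}} - 96\right) \left(-143\right) = \left(\frac{107}{- \frac{4241}{66}} - 96\right) \left(-143\right) = \left(107 \left(- \frac{66}{4241}\right) - 96\right) \left(-143\right) = \left(- \frac{7062}{4241} - 96\right) \left(-143\right) = \left(- \frac{414198}{4241}\right) \left(-143\right) = \frac{59230314}{4241}$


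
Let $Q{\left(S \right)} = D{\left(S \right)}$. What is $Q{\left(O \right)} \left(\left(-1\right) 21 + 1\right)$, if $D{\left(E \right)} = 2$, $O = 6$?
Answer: $-40$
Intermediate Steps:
$Q{\left(S \right)} = 2$
$Q{\left(O \right)} \left(\left(-1\right) 21 + 1\right) = 2 \left(\left(-1\right) 21 + 1\right) = 2 \left(-21 + 1\right) = 2 \left(-20\right) = -40$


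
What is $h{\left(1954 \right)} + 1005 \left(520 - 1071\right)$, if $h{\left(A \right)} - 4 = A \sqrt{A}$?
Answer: $-553751 + 1954 \sqrt{1954} \approx -4.6738 \cdot 10^{5}$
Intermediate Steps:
$h{\left(A \right)} = 4 + A^{\frac{3}{2}}$ ($h{\left(A \right)} = 4 + A \sqrt{A} = 4 + A^{\frac{3}{2}}$)
$h{\left(1954 \right)} + 1005 \left(520 - 1071\right) = \left(4 + 1954^{\frac{3}{2}}\right) + 1005 \left(520 - 1071\right) = \left(4 + 1954 \sqrt{1954}\right) + 1005 \left(-551\right) = \left(4 + 1954 \sqrt{1954}\right) - 553755 = -553751 + 1954 \sqrt{1954}$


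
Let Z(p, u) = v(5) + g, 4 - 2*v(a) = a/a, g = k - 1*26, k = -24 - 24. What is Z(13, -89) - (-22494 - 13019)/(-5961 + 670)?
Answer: -838221/10582 ≈ -79.212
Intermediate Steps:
k = -48
g = -74 (g = -48 - 1*26 = -48 - 26 = -74)
v(a) = 3/2 (v(a) = 2 - a/(2*a) = 2 - ½*1 = 2 - ½ = 3/2)
Z(p, u) = -145/2 (Z(p, u) = 3/2 - 74 = -145/2)
Z(13, -89) - (-22494 - 13019)/(-5961 + 670) = -145/2 - (-22494 - 13019)/(-5961 + 670) = -145/2 - (-35513)/(-5291) = -145/2 - (-35513)*(-1)/5291 = -145/2 - 1*35513/5291 = -145/2 - 35513/5291 = -838221/10582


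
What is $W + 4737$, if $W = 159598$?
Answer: $164335$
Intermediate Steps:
$W + 4737 = 159598 + 4737 = 164335$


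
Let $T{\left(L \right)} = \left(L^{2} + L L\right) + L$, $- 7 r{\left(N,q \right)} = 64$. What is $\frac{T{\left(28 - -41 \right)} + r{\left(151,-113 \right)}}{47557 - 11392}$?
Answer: $\frac{67073}{253155} \approx 0.26495$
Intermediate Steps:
$r{\left(N,q \right)} = - \frac{64}{7}$ ($r{\left(N,q \right)} = \left(- \frac{1}{7}\right) 64 = - \frac{64}{7}$)
$T{\left(L \right)} = L + 2 L^{2}$ ($T{\left(L \right)} = \left(L^{2} + L^{2}\right) + L = 2 L^{2} + L = L + 2 L^{2}$)
$\frac{T{\left(28 - -41 \right)} + r{\left(151,-113 \right)}}{47557 - 11392} = \frac{\left(28 - -41\right) \left(1 + 2 \left(28 - -41\right)\right) - \frac{64}{7}}{47557 - 11392} = \frac{\left(28 + 41\right) \left(1 + 2 \left(28 + 41\right)\right) - \frac{64}{7}}{36165} = \left(69 \left(1 + 2 \cdot 69\right) - \frac{64}{7}\right) \frac{1}{36165} = \left(69 \left(1 + 138\right) - \frac{64}{7}\right) \frac{1}{36165} = \left(69 \cdot 139 - \frac{64}{7}\right) \frac{1}{36165} = \left(9591 - \frac{64}{7}\right) \frac{1}{36165} = \frac{67073}{7} \cdot \frac{1}{36165} = \frac{67073}{253155}$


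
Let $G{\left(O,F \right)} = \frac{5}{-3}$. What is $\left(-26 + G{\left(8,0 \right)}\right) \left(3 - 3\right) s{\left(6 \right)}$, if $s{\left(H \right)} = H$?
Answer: $0$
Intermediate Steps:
$G{\left(O,F \right)} = - \frac{5}{3}$ ($G{\left(O,F \right)} = 5 \left(- \frac{1}{3}\right) = - \frac{5}{3}$)
$\left(-26 + G{\left(8,0 \right)}\right) \left(3 - 3\right) s{\left(6 \right)} = \left(-26 - \frac{5}{3}\right) \left(3 - 3\right) 6 = - \frac{83 \cdot 0 \cdot 6}{3} = \left(- \frac{83}{3}\right) 0 = 0$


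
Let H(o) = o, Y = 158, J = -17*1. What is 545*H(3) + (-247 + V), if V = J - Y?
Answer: 1213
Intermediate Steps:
J = -17
V = -175 (V = -17 - 1*158 = -17 - 158 = -175)
545*H(3) + (-247 + V) = 545*3 + (-247 - 175) = 1635 - 422 = 1213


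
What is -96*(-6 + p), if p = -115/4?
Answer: 3336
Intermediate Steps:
p = -115/4 (p = -115*¼ = -115/4 ≈ -28.750)
-96*(-6 + p) = -96*(-6 - 115/4) = -96*(-139/4) = 3336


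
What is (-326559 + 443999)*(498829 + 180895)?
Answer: 79826786560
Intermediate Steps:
(-326559 + 443999)*(498829 + 180895) = 117440*679724 = 79826786560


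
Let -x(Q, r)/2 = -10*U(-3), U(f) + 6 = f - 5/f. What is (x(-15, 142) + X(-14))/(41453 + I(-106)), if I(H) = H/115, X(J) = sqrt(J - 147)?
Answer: -50600/14300967 + 115*I*sqrt(161)/4766989 ≈ -0.0035382 + 0.0003061*I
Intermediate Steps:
U(f) = -6 + f - 5/f (U(f) = -6 + (f - 5/f) = -6 + f - 5/f)
X(J) = sqrt(-147 + J)
x(Q, r) = -440/3 (x(Q, r) = -(-20)*(-6 - 3 - 5/(-3)) = -(-20)*(-6 - 3 - 5*(-1/3)) = -(-20)*(-6 - 3 + 5/3) = -(-20)*(-22)/3 = -2*220/3 = -440/3)
I(H) = H/115 (I(H) = H*(1/115) = H/115)
(x(-15, 142) + X(-14))/(41453 + I(-106)) = (-440/3 + sqrt(-147 - 14))/(41453 + (1/115)*(-106)) = (-440/3 + sqrt(-161))/(41453 - 106/115) = (-440/3 + I*sqrt(161))/(4766989/115) = (-440/3 + I*sqrt(161))*(115/4766989) = -50600/14300967 + 115*I*sqrt(161)/4766989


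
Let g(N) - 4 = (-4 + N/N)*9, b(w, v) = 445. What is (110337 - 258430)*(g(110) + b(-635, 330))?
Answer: -62495246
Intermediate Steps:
g(N) = -23 (g(N) = 4 + (-4 + N/N)*9 = 4 + (-4 + 1)*9 = 4 - 3*9 = 4 - 27 = -23)
(110337 - 258430)*(g(110) + b(-635, 330)) = (110337 - 258430)*(-23 + 445) = -148093*422 = -62495246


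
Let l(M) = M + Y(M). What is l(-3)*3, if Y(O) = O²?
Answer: 18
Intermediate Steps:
l(M) = M + M²
l(-3)*3 = -3*(1 - 3)*3 = -3*(-2)*3 = 6*3 = 18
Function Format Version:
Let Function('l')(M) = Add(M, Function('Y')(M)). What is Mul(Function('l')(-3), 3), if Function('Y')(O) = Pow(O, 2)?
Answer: 18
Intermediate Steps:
Function('l')(M) = Add(M, Pow(M, 2))
Mul(Function('l')(-3), 3) = Mul(Mul(-3, Add(1, -3)), 3) = Mul(Mul(-3, -2), 3) = Mul(6, 3) = 18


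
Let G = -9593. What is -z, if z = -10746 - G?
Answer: 1153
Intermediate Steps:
z = -1153 (z = -10746 - 1*(-9593) = -10746 + 9593 = -1153)
-z = -1*(-1153) = 1153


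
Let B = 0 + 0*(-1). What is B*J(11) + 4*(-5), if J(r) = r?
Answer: -20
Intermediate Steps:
B = 0 (B = 0 + 0 = 0)
B*J(11) + 4*(-5) = 0*11 + 4*(-5) = 0 - 20 = -20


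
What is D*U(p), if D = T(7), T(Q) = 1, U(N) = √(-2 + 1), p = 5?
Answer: I ≈ 1.0*I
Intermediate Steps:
U(N) = I (U(N) = √(-1) = I)
D = 1
D*U(p) = 1*I = I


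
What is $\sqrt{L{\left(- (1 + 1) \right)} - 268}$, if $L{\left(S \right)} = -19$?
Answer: $i \sqrt{287} \approx 16.941 i$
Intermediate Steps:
$\sqrt{L{\left(- (1 + 1) \right)} - 268} = \sqrt{-19 - 268} = \sqrt{-287} = i \sqrt{287}$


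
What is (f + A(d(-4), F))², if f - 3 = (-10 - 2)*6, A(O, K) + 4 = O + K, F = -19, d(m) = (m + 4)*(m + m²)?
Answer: 8464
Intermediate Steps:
d(m) = (4 + m)*(m + m²)
A(O, K) = -4 + K + O (A(O, K) = -4 + (O + K) = -4 + (K + O) = -4 + K + O)
f = -69 (f = 3 + (-10 - 2)*6 = 3 - 12*6 = 3 - 72 = -69)
(f + A(d(-4), F))² = (-69 + (-4 - 19 - 4*(4 + (-4)² + 5*(-4))))² = (-69 + (-4 - 19 - 4*(4 + 16 - 20)))² = (-69 + (-4 - 19 - 4*0))² = (-69 + (-4 - 19 + 0))² = (-69 - 23)² = (-92)² = 8464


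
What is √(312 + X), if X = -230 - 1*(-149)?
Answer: √231 ≈ 15.199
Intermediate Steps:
X = -81 (X = -230 + 149 = -81)
√(312 + X) = √(312 - 81) = √231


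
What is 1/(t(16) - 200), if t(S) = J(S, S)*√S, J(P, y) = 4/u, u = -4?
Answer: -1/204 ≈ -0.0049020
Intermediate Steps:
J(P, y) = -1 (J(P, y) = 4/(-4) = 4*(-¼) = -1)
t(S) = -√S
1/(t(16) - 200) = 1/(-√16 - 200) = 1/(-1*4 - 200) = 1/(-4 - 200) = 1/(-204) = -1/204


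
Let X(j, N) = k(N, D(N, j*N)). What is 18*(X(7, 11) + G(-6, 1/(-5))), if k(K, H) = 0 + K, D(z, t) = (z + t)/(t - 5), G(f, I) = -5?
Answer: 108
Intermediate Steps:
D(z, t) = (t + z)/(-5 + t)
k(K, H) = K
X(j, N) = N
18*(X(7, 11) + G(-6, 1/(-5))) = 18*(11 - 5) = 18*6 = 108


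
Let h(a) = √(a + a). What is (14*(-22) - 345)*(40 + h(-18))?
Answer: -26120 - 3918*I ≈ -26120.0 - 3918.0*I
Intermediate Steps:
h(a) = √2*√a (h(a) = √(2*a) = √2*√a)
(14*(-22) - 345)*(40 + h(-18)) = (14*(-22) - 345)*(40 + √2*√(-18)) = (-308 - 345)*(40 + √2*(3*I*√2)) = -653*(40 + 6*I) = -26120 - 3918*I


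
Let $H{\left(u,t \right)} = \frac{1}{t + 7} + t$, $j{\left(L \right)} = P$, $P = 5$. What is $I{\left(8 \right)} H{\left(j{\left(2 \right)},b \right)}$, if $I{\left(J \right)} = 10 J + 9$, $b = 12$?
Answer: $\frac{20381}{19} \approx 1072.7$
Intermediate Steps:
$j{\left(L \right)} = 5$
$H{\left(u,t \right)} = t + \frac{1}{7 + t}$ ($H{\left(u,t \right)} = \frac{1}{7 + t} + t = t + \frac{1}{7 + t}$)
$I{\left(J \right)} = 9 + 10 J$
$I{\left(8 \right)} H{\left(j{\left(2 \right)},b \right)} = \left(9 + 10 \cdot 8\right) \frac{1 + 12^{2} + 7 \cdot 12}{7 + 12} = \left(9 + 80\right) \frac{1 + 144 + 84}{19} = 89 \cdot \frac{1}{19} \cdot 229 = 89 \cdot \frac{229}{19} = \frac{20381}{19}$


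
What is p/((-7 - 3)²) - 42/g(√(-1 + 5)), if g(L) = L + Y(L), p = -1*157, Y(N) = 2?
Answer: -1207/100 ≈ -12.070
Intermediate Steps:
p = -157
g(L) = 2 + L (g(L) = L + 2 = 2 + L)
p/((-7 - 3)²) - 42/g(√(-1 + 5)) = -157/(-7 - 3)² - 42/(2 + √(-1 + 5)) = -157/((-10)²) - 42/(2 + √4) = -157/100 - 42/(2 + 2) = -157*1/100 - 42/4 = -157/100 - 42*¼ = -157/100 - 21/2 = -1207/100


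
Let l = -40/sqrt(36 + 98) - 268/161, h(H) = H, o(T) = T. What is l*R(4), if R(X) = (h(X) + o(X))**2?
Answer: -17152/161 - 1280*sqrt(134)/67 ≈ -327.68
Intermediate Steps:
l = -268/161 - 20*sqrt(134)/67 (l = -40*sqrt(134)/134 - 268*1/161 = -20*sqrt(134)/67 - 268/161 = -268/161 - 20*sqrt(134)/67 ≈ -5.1201)
R(X) = 4*X**2 (R(X) = (X + X)**2 = (2*X)**2 = 4*X**2)
l*R(4) = (-268/161 - 20*sqrt(134)/67)*(4*4**2) = (-268/161 - 20*sqrt(134)/67)*(4*16) = (-268/161 - 20*sqrt(134)/67)*64 = -17152/161 - 1280*sqrt(134)/67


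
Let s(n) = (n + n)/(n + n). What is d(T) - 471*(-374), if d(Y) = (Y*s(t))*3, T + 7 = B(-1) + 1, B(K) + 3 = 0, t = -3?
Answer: 176127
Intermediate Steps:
B(K) = -3 (B(K) = -3 + 0 = -3)
T = -9 (T = -7 + (-3 + 1) = -7 - 2 = -9)
s(n) = 1 (s(n) = (2*n)/((2*n)) = (2*n)*(1/(2*n)) = 1)
d(Y) = 3*Y (d(Y) = (Y*1)*3 = Y*3 = 3*Y)
d(T) - 471*(-374) = 3*(-9) - 471*(-374) = -27 + 176154 = 176127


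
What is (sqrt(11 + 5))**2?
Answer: 16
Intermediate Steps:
(sqrt(11 + 5))**2 = (sqrt(16))**2 = 4**2 = 16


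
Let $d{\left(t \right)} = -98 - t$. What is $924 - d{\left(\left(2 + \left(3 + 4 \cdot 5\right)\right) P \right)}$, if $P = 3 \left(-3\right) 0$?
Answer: $1022$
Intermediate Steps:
$P = 0$ ($P = \left(-9\right) 0 = 0$)
$924 - d{\left(\left(2 + \left(3 + 4 \cdot 5\right)\right) P \right)} = 924 - \left(-98 - \left(2 + \left(3 + 4 \cdot 5\right)\right) 0\right) = 924 - \left(-98 - \left(2 + \left(3 + 20\right)\right) 0\right) = 924 - \left(-98 - \left(2 + 23\right) 0\right) = 924 - \left(-98 - 25 \cdot 0\right) = 924 - \left(-98 - 0\right) = 924 - \left(-98 + 0\right) = 924 - -98 = 924 + 98 = 1022$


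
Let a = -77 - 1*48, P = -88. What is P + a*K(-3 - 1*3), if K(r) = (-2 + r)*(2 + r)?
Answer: -4088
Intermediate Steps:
a = -125 (a = -77 - 48 = -125)
P + a*K(-3 - 1*3) = -88 - 125*(-4 + (-3 - 1*3)²) = -88 - 125*(-4 + (-3 - 3)²) = -88 - 125*(-4 + (-6)²) = -88 - 125*(-4 + 36) = -88 - 125*32 = -88 - 4000 = -4088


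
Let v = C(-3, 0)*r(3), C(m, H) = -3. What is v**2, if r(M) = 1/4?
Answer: 9/16 ≈ 0.56250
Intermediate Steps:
r(M) = 1/4
v = -3/4 (v = -3*1/4 = -3/4 ≈ -0.75000)
v**2 = (-3/4)**2 = 9/16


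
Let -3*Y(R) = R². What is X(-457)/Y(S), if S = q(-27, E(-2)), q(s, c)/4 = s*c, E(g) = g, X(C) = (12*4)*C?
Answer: 457/324 ≈ 1.4105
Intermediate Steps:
X(C) = 48*C
q(s, c) = 4*c*s (q(s, c) = 4*(s*c) = 4*(c*s) = 4*c*s)
S = 216 (S = 4*(-2)*(-27) = 216)
Y(R) = -R²/3
X(-457)/Y(S) = (48*(-457))/((-⅓*216²)) = -21936/((-⅓*46656)) = -21936/(-15552) = -21936*(-1/15552) = 457/324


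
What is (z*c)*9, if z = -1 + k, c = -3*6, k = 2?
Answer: -162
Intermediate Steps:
c = -18
z = 1 (z = -1 + 2 = 1)
(z*c)*9 = (1*(-18))*9 = -18*9 = -162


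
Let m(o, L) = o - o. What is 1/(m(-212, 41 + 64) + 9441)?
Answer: 1/9441 ≈ 0.00010592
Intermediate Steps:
m(o, L) = 0
1/(m(-212, 41 + 64) + 9441) = 1/(0 + 9441) = 1/9441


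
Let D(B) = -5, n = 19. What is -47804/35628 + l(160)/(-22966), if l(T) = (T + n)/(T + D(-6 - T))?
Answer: -42543927583/31706515110 ≈ -1.3418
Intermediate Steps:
l(T) = (19 + T)/(-5 + T) (l(T) = (T + 19)/(T - 5) = (19 + T)/(-5 + T))
-47804/35628 + l(160)/(-22966) = -47804/35628 + ((19 + 160)/(-5 + 160))/(-22966) = -47804*1/35628 + (179/155)*(-1/22966) = -11951/8907 + ((1/155)*179)*(-1/22966) = -11951/8907 + (179/155)*(-1/22966) = -11951/8907 - 179/3559730 = -42543927583/31706515110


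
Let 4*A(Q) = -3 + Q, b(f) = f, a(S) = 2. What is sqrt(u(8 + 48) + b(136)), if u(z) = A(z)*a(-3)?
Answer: 5*sqrt(26)/2 ≈ 12.748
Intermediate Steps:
A(Q) = -3/4 + Q/4 (A(Q) = (-3 + Q)/4 = -3/4 + Q/4)
u(z) = -3/2 + z/2 (u(z) = (-3/4 + z/4)*2 = -3/2 + z/2)
sqrt(u(8 + 48) + b(136)) = sqrt((-3/2 + (8 + 48)/2) + 136) = sqrt((-3/2 + (1/2)*56) + 136) = sqrt((-3/2 + 28) + 136) = sqrt(53/2 + 136) = sqrt(325/2) = 5*sqrt(26)/2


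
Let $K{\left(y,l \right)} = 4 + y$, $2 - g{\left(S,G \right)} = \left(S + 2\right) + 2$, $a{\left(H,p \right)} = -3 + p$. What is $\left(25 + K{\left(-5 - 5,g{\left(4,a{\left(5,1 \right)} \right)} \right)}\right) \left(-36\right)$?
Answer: $-684$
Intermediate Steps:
$g{\left(S,G \right)} = -2 - S$ ($g{\left(S,G \right)} = 2 - \left(\left(S + 2\right) + 2\right) = 2 - \left(\left(2 + S\right) + 2\right) = 2 - \left(4 + S\right) = -2 - S$)
$\left(25 + K{\left(-5 - 5,g{\left(4,a{\left(5,1 \right)} \right)} \right)}\right) \left(-36\right) = \left(25 + \left(4 - 10\right)\right) \left(-36\right) = \left(25 - 6\right) \left(-36\right) = 19 \left(-36\right) = -684$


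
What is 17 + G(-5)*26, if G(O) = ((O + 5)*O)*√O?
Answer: 17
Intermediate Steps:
G(O) = O^(3/2)*(5 + O) (G(O) = ((5 + O)*O)*√O = (O*(5 + O))*√O = O^(3/2)*(5 + O))
17 + G(-5)*26 = 17 + ((-5)^(3/2)*(5 - 5))*26 = 17 + (-5*I*√5*0)*26 = 17 + 0*26 = 17 + 0 = 17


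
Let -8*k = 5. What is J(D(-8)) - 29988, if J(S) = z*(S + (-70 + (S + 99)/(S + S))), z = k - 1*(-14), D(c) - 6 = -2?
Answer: -1964707/64 ≈ -30699.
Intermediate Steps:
k = -5/8 (k = -⅛*5 = -5/8 ≈ -0.62500)
D(c) = 4 (D(c) = 6 - 2 = 4)
z = 107/8 (z = -5/8 - 1*(-14) = -5/8 + 14 = 107/8 ≈ 13.375)
J(S) = -3745/4 + 107*S/8 + 107*(99 + S)/(16*S) (J(S) = 107*(S + (-70 + (S + 99)/(S + S)))/8 = 107*(S + (-70 + (99 + S)/((2*S))))/8 = 107*(S + (-70 + (99 + S)*(1/(2*S))))/8 = 107*(S + (-70 + (99 + S)/(2*S)))/8 = 107*(-70 + S + (99 + S)/(2*S))/8 = -3745/4 + 107*S/8 + 107*(99 + S)/(16*S))
J(D(-8)) - 29988 = (107/16)*(99 + 4*(-139 + 2*4))/4 - 29988 = (107/16)*(¼)*(99 + 4*(-139 + 8)) - 29988 = (107/16)*(¼)*(99 + 4*(-131)) - 29988 = (107/16)*(¼)*(99 - 524) - 29988 = (107/16)*(¼)*(-425) - 29988 = -45475/64 - 29988 = -1964707/64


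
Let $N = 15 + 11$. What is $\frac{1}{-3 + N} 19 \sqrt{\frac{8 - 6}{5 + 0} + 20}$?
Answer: $\frac{19 \sqrt{510}}{115} \approx 3.7311$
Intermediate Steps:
$N = 26$
$\frac{1}{-3 + N} 19 \sqrt{\frac{8 - 6}{5 + 0} + 20} = \frac{1}{-3 + 26} \cdot 19 \sqrt{\frac{8 - 6}{5 + 0} + 20} = \frac{1}{23} \cdot 19 \sqrt{\frac{2}{5} + 20} = \frac{1}{23} \cdot 19 \sqrt{2 \cdot \frac{1}{5} + 20} = \frac{19 \sqrt{\frac{2}{5} + 20}}{23} = \frac{19 \sqrt{\frac{102}{5}}}{23} = \frac{19 \frac{\sqrt{510}}{5}}{23} = \frac{19 \sqrt{510}}{115}$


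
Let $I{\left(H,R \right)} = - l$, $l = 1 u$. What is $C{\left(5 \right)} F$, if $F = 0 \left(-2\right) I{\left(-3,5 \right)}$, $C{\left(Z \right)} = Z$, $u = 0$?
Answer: $0$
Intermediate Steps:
$l = 0$ ($l = 1 \cdot 0 = 0$)
$I{\left(H,R \right)} = 0$ ($I{\left(H,R \right)} = \left(-1\right) 0 = 0$)
$F = 0$ ($F = 0 \left(-2\right) 0 = 0 \cdot 0 = 0$)
$C{\left(5 \right)} F = 5 \cdot 0 = 0$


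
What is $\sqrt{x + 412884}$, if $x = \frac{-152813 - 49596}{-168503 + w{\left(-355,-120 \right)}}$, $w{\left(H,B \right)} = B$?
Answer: $\frac{\sqrt{11739860581018843}}{168623} \approx 642.56$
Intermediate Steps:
$x = \frac{202409}{168623}$ ($x = \frac{-152813 - 49596}{-168503 - 120} = \frac{-152813 + \left(-92194 + 42598\right)}{-168623} = \left(-152813 - 49596\right) \left(- \frac{1}{168623}\right) = \left(-202409\right) \left(- \frac{1}{168623}\right) = \frac{202409}{168623} \approx 1.2004$)
$\sqrt{x + 412884} = \sqrt{\frac{202409}{168623} + 412884} = \sqrt{\frac{69621941141}{168623}} = \frac{\sqrt{11739860581018843}}{168623}$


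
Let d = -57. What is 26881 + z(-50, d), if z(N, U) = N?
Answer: 26831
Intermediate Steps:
26881 + z(-50, d) = 26881 - 50 = 26831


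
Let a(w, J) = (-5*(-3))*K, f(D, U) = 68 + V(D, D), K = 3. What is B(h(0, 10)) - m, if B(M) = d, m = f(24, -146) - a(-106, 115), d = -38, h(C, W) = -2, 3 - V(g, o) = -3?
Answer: -67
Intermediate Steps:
V(g, o) = 6 (V(g, o) = 3 - 1*(-3) = 3 + 3 = 6)
f(D, U) = 74 (f(D, U) = 68 + 6 = 74)
a(w, J) = 45 (a(w, J) = -5*(-3)*3 = 15*3 = 45)
m = 29 (m = 74 - 1*45 = 74 - 45 = 29)
B(M) = -38
B(h(0, 10)) - m = -38 - 1*29 = -38 - 29 = -67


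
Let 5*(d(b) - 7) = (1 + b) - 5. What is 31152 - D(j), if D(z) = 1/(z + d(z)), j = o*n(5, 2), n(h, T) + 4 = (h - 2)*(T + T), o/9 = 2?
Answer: 5576207/179 ≈ 31152.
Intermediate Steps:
o = 18 (o = 9*2 = 18)
d(b) = 31/5 + b/5 (d(b) = 7 + ((1 + b) - 5)/5 = 7 + (-4 + b)/5 = 7 + (-⅘ + b/5) = 31/5 + b/5)
n(h, T) = -4 + 2*T*(-2 + h) (n(h, T) = -4 + (h - 2)*(T + T) = -4 + (-2 + h)*(2*T) = -4 + 2*T*(-2 + h))
j = 144 (j = 18*(-4 - 4*2 + 2*2*5) = 18*(-4 - 8 + 20) = 18*8 = 144)
D(z) = 1/(31/5 + 6*z/5) (D(z) = 1/(z + (31/5 + z/5)) = 1/(31/5 + 6*z/5))
31152 - D(j) = 31152 - 5/(31 + 6*144) = 31152 - 5/(31 + 864) = 31152 - 5/895 = 31152 - 1*1/179 = 31152 - 1/179 = 5576207/179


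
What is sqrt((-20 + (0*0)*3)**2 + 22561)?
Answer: sqrt(22961) ≈ 151.53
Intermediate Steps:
sqrt((-20 + (0*0)*3)**2 + 22561) = sqrt((-20 + 0*3)**2 + 22561) = sqrt((-20 + 0)**2 + 22561) = sqrt((-20)**2 + 22561) = sqrt(400 + 22561) = sqrt(22961)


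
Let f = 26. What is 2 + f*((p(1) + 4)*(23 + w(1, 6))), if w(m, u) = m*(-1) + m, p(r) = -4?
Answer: 2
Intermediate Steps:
w(m, u) = 0 (w(m, u) = -m + m = 0)
2 + f*((p(1) + 4)*(23 + w(1, 6))) = 2 + 26*((-4 + 4)*(23 + 0)) = 2 + 26*(0*23) = 2 + 26*0 = 2 + 0 = 2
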